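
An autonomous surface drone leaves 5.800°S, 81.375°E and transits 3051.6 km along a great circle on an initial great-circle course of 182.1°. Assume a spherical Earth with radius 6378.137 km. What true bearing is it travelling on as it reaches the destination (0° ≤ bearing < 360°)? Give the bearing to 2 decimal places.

final bearing 182.50°

Central angle δ = d/R = 0.478447 rad.
Start latitude φ₁ = -0.101229 rad; initial bearing θ = 3.178245 rad.
Applying the spherical law of cosines for sides, sin φ₂ = sin φ₁ cos δ + cos φ₁ sin δ cos θ = -0.547445, so φ₂ = -33.192°.
For the longitude increment, Δλ = atan2( sin θ sin δ cos φ₁, cos δ − sin φ₁ sin φ₂ ) = atan2(-0.016784, 0.832388) = -1.155°.
Hence λ₂ = 81.375° + -1.155° = 80.220°.
The forward bearing on arrival equals the back-azimuth from the destination plus 180°.
Back-azimuth from P₂ (-33.19°, 80.22°) to P₁ (-5.80°, 81.38°), with Δλ' = λ₁ − λ₂ = 1.16°: atan2( sin Δλ' cos φ₁ , cos φ₂ sin φ₁ − sin φ₂ cos φ₁ cos Δλ' ) = 2.50°.
Final bearing = (2.50° + 180°) mod 360° = 182.50°.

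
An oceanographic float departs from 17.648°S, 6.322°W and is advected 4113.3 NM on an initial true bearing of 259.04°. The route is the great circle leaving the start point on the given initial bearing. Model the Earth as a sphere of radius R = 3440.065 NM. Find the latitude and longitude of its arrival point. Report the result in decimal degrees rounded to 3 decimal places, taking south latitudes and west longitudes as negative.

δ = 4113.3/3440.065 = 1.195704 rad (68.5088°).
With φ₁ = -17.648° = -0.308016 rad and θ = 259.04° = 4.521101 rad:
Applying the spherical law of cosines for sides, sin φ₂ = sin φ₁ cos δ + cos φ₁ sin δ cos θ = -0.279648, so φ₂ = -16.239°.
Then Δλ = atan2(-0.870510, 0.281578) = -1.257955 rad, from sin θ sin δ cos φ₁ over cos δ − sin φ₁ sin φ₂.
λ₂ = -6.322° + -72.076° = -78.398°.

latitude -16.239°, longitude -78.398°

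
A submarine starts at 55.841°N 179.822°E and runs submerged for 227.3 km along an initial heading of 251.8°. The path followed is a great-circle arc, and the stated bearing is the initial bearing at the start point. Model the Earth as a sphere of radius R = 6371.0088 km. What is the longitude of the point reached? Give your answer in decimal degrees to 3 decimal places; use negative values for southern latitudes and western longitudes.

longitude 176.422°

Central angle δ = d/R = 0.035677 rad.
Start latitude φ₁ = 0.974609 rad; initial bearing θ = 4.394739 rad.
sin φ₂ = sin φ₁ cos δ + cos φ₁ sin δ cos θ = (0.827483)(0.999364) + (0.561491)(0.035670)(-0.312335) = 0.820700
φ₂ = asin(0.820700) = 0.962636 rad = 55.155°.
For the longitude increment, Δλ = atan2( sin θ sin δ cos φ₁, cos δ − sin φ₁ sin φ₂ ) = atan2(-0.019026, 0.320248) = -3.400°.
Hence λ₂ = 179.822° + -3.400° = 176.422°.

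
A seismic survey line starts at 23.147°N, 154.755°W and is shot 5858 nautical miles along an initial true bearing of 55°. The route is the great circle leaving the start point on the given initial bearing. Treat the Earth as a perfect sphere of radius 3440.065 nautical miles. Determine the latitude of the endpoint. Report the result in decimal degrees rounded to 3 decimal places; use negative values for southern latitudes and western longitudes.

latitude 28.102°

Central angle δ = d/R = 1.702875 rad.
Converting: φ₁ = 0.403991 rad, θ = 0.959931 rad.
Applying the spherical law of cosines for sides, sin φ₂ = sin φ₁ cos δ + cos φ₁ sin δ cos θ = 0.471042, so φ₂ = 28.102°.
Then Δλ = atan2(0.746650, -0.316857) = 1.972135 rad, from sin θ sin δ cos φ₁ over cos δ − sin φ₁ sin φ₂.
λ₂ = λ₁ + Δλ = -41.760°.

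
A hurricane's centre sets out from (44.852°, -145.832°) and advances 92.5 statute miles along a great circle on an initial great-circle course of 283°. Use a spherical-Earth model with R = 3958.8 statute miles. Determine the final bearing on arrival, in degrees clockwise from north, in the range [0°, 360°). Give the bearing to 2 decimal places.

final bearing 281.69°

Central angle δ = d/R = 0.023366 rad.
With φ₁ = 44.852° = 0.782815 rad and θ = 283° = 4.939282 rad:
sin φ₂ = sin φ₁ cos δ + cos φ₁ sin δ cos θ = (0.705278)(0.999727) + (0.708931)(0.023364)(0.224951) = 0.708811
φ₂ = asin(0.708811) = 0.787812 rad = 45.138°.
Δλ = atan2( sin θ sin δ cos φ₁ , cos δ − sin φ₁ sin φ₂ ) = atan2(-0.016139, 0.499818) = -0.032278 rad = -1.849°.
Hence λ₂ = -145.832° + -1.849° = -147.681°.
The forward bearing on arrival equals the back-azimuth from the destination plus 180°.
Back-azimuth from P₂ (45.14°, -147.68°) to P₁ (44.85°, -145.83°), with Δλ' = λ₁ − λ₂ = 1.85°: atan2( sin Δλ' cos φ₁ , cos φ₂ sin φ₁ − sin φ₂ cos φ₁ cos Δλ' ) = 101.69°.
Final bearing = (101.69° + 180°) mod 360° = 281.69°.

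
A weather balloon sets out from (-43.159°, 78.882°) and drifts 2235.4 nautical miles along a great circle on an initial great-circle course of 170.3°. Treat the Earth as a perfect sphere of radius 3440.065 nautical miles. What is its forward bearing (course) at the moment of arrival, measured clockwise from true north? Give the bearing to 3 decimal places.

The arc subtends δ = 2235.4/3440.065 = 0.649813 rad at the centre.
Start latitude φ₁ = -0.753267 rad; initial bearing θ = 2.972296 rad.
sin φ₂ = sin φ₁ cos δ + cos φ₁ sin δ cos θ = (-0.684025)(0.796197) + (0.729458)(0.605038)(-0.985703) = -0.979659
φ₂ = asin(-0.979659) = -1.368754 rad = -78.424°.
Δλ = atan2( sin θ sin δ cos φ₁ , cos δ − sin φ₁ sin φ₂ ) = atan2(0.074363, 0.126085) = 0.532872 rad = 30.531°.
λ₂ = λ₁ + Δλ = 109.413°.
The forward bearing on arrival equals the back-azimuth from the destination plus 180°.
Back-azimuth from P₂ (-78.424°, 109.413°) to P₁ (-43.159°, 78.882°), with Δλ' = λ₁ − λ₂ = -30.531°: atan2( sin Δλ' cos φ₁ , cos φ₂ sin φ₁ − sin φ₂ cos φ₁ cos Δλ' ) = 322.231°.
Final bearing = (322.231° + 180°) mod 360° = 142.231°.

final bearing 142.231°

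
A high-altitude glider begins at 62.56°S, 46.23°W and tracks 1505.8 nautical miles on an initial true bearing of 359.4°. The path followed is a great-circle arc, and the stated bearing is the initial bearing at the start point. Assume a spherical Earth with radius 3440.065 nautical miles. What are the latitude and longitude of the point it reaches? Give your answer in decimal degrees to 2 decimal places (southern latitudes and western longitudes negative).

Central angle δ = d/R = 0.437724 rad.
Start latitude φ₁ = -1.091878 rad; initial bearing θ = 6.272713 rad.
Applying the spherical law of cosines for sides, sin φ₂ = sin φ₁ cos δ + cos φ₁ sin δ cos θ = -0.608499, so φ₂ = -37.48°.
Δλ = atan2( sin θ sin δ cos φ₁ , cos δ − sin φ₁ sin φ₂ ) = atan2(-0.002045, 0.365680) = -0.005594 rad = -0.32°.
λ₂ = λ₁ + Δλ = -46.55°.

latitude -37.48°, longitude -46.55°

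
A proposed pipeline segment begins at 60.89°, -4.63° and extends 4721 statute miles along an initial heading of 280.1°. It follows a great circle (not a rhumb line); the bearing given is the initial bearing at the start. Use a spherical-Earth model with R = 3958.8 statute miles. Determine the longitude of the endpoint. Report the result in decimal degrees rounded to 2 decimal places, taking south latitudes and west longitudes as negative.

Central angle δ = d/R = 1.192533 rad.
Converting: φ₁ = 1.062731 rad, θ = 4.888667 rad.
Applying the spherical law of cosines for sides, sin φ₂ = sin φ₁ cos δ + cos φ₁ sin δ cos θ = 0.401942, so φ₂ = 23.70°.
For the longitude increment, Δλ = atan2( sin θ sin δ cos φ₁, cos δ − sin φ₁ sin φ₂ ) = atan2(-0.445091, 0.018136) = -87.67°.
λ₂ = λ₁ + Δλ = -92.30°.

longitude -92.30°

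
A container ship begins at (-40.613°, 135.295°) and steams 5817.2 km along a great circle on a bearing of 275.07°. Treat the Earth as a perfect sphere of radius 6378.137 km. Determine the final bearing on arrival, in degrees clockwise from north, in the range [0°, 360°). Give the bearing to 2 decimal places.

The arc subtends δ = 5817.2/6378.137 = 0.912053 rad at the centre.
With φ₁ = -40.613° = -0.708831 rad and θ = 275.07° = 4.800877 rad:
Destination latitude: φ₂ = arcsin( sin φ₁ cos δ + cos φ₁ sin δ cos θ ) = arcsin(-0.345411) = -20.207°.
Then Δλ = atan2(-0.597938, 0.387280) = -0.996045 rad, from sin θ sin δ cos φ₁ over cos δ − sin φ₁ sin φ₂.
λ₂ = λ₁ + Δλ = 78.226°.
The forward bearing on arrival equals the back-azimuth from the destination plus 180°.
Back-azimuth from P₂ (-20.21°, 78.23°) to P₁ (-40.61°, 135.29°), with Δλ' = λ₁ − λ₂ = 57.07°: atan2( sin Δλ' cos φ₁ , cos φ₂ sin φ₁ − sin φ₂ cos φ₁ cos Δλ' ) = 126.32°.
Final bearing = (126.32° + 180°) mod 360° = 306.32°.

final bearing 306.32°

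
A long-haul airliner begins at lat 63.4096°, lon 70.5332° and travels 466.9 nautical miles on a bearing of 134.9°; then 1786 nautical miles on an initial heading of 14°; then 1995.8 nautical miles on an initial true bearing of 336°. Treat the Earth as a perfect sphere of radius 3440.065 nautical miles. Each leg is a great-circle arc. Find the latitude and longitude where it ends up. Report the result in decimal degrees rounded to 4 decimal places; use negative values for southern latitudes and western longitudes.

latitude 63.6544°, longitude -5.8697°

Apply the spherical direct solution leg by leg, carrying full precision between legs.
Leg 1: from (63.4096°, 70.5332°), δ = 466.9/3440.065 = 0.135724 rad, θ = 134.9° → φ = 57.4854°, λ = 80.8045°.
Leg 2: from (57.4854°, 80.8045°), δ = 1786/3440.065 = 0.519176 rad, θ = 14° → φ = 82.2693°, λ = 143.9715°.
Leg 3: from (82.2693°, 143.9715°), δ = 1995.8/3440.065 = 0.580163 rad, θ = 336° → φ = 63.6544°, λ = -5.8697°.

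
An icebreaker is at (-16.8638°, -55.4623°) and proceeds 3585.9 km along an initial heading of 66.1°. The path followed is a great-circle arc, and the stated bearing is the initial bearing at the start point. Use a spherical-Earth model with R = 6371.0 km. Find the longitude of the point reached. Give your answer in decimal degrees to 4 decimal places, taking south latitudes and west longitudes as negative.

δ = 3585.9/6371 = 0.562847 rad (32.2488°).
Converting: φ₁ = -0.294329 rad, θ = 1.153663 rad.
Applying the spherical law of cosines for sides, sin φ₂ = sin φ₁ cos δ + cos φ₁ sin δ cos θ = -0.038461, so φ₂ = -2.2042°.
Then Δλ = atan2(0.466864, 0.834582) = 0.510030 rad, from sin θ sin δ cos φ₁ over cos δ − sin φ₁ sin φ₂.
Hence λ₂ = -55.4623° + 29.2226° = -26.2397°.

longitude -26.2397°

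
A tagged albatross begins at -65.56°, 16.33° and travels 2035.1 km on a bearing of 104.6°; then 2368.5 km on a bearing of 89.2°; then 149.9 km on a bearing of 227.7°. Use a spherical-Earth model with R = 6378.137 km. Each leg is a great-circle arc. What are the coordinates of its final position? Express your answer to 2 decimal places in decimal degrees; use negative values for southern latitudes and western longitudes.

latitude -57.38°, longitude 98.98°

Apply the spherical direct solution leg by leg, carrying full precision between legs.
Leg 1: from (-65.56°, 16.33°), δ = 2035.1/6378.137 = 0.319074 rad, θ = 104.6° → φ = -63.79°, λ = 59.74°.
Leg 2: from (-63.79°, 59.74°), δ = 2368.5/6378.137 = 0.371347 rad, θ = 89.2° → φ = -56.49°, λ = 100.83°.
Leg 3: from (-56.49°, 100.83°), δ = 149.9/6378.137 = 0.023502 rad, θ = 227.7° → φ = -57.38°, λ = 98.98°.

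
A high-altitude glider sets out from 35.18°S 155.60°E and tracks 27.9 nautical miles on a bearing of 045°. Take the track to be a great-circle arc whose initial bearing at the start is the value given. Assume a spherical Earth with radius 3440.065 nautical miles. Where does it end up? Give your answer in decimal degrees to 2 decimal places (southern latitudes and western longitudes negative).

The arc subtends δ = 27.9/3440.065 = 0.008110 rad at the centre.
With φ₁ = -35.18° = -0.614007 rad and θ = 45° = 0.785398 rad:
Applying the spherical law of cosines for sides, sin φ₂ = sin φ₁ cos δ + cos φ₁ sin δ cos θ = -0.571441, so φ₂ = -34.85°.
Δλ = atan2( sin θ sin δ cos φ₁ , cos δ − sin φ₁ sin φ₂ ) = atan2(0.004687, 0.670733) = 0.006988 rad = 0.40°.
λ₂ = 155.60° + 0.40° = 156.00°.

latitude -34.85°, longitude 156.00°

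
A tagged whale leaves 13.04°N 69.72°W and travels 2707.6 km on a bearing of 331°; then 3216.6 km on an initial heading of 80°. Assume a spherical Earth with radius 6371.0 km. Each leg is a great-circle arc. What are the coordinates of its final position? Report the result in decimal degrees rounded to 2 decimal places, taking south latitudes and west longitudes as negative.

Apply the spherical direct solution leg by leg, carrying full precision between legs.
Leg 1: from (13.04°, -69.72°), δ = 2707.6/6371 = 0.424988 rad, θ = 331° → φ = 33.84°, λ = -83.65°.
Leg 2: from (33.84°, -83.65°), δ = 3216.6/6371 = 0.504881 rad, θ = 80° → φ = 33.86°, λ = -48.64°.

latitude 33.86°, longitude -48.64°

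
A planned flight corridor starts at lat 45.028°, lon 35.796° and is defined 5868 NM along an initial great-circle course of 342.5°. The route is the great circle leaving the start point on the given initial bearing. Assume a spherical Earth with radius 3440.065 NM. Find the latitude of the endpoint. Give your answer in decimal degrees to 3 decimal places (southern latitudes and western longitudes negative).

latitude 34.940°

Angular distance δ = d/R = 5868 / 3440.065 = 1.705782 rad.
With φ₁ = 45.028° = 0.785887 rad and θ = 342.5° = 5.977753 rad:
sin φ₂ = sin φ₁ cos δ + cos φ₁ sin δ cos θ = (0.707452)(-0.134576) + (0.706761)(0.990903)(0.953717) = 0.572712
φ₂ = asin(0.572712) = 0.609811 rad = 34.940°.
Then Δλ = atan2(-0.210594, -0.539743) = -2.769585 rad, from sin θ sin δ cos φ₁ over cos δ − sin φ₁ sin φ₂.
λ₂ = 35.796° + -158.686° = -122.890°.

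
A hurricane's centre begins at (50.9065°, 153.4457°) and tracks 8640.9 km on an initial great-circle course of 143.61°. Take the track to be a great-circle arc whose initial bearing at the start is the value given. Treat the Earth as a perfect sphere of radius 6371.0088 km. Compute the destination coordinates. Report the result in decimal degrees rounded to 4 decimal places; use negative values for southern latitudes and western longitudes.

δ = 8640.9/6371.0088 = 1.356284 rad (77.7094°).
With φ₁ = 50.9065° = 0.888486 rad and θ = 143.61° = 2.506467 rad:
sin φ₂ = sin φ₁ cos δ + cos φ₁ sin δ cos θ = (0.776118)(0.212871) + (0.630588)(0.977080)(-0.804997) = -0.330774
φ₂ = asin(-0.330774) = -0.337124 rad = -19.3158°.
For the longitude increment, Δλ = atan2( sin θ sin δ cos φ₁, cos δ − sin φ₁ sin φ₂ ) = atan2(0.365540, 0.469590) = 37.8980°.
λ₂ = 153.4457° + 37.8980° = 191.3437°, normalized to (−180°, 180°] → -168.6563°.

latitude -19.3158°, longitude -168.6563°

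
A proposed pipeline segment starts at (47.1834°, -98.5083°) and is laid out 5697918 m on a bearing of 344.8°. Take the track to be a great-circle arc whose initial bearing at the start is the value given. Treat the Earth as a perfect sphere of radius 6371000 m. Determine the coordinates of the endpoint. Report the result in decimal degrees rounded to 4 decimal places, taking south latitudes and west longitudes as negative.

latitude 76.0877°, longitude 139.7417°

Angular distance δ = d/R = 5697918 / 6371000 = 0.894352 rad.
With φ₁ = 47.1834° = 0.823506 rad and θ = 344.8° = 6.017895 rad:
Applying the spherical law of cosines for sides, sin φ₂ = sin φ₁ cos δ + cos φ₁ sin δ cos θ = 0.970665, so φ₂ = 76.0877°.
Then Δλ = atan2(-0.138959, -0.085991) = -2.124938 rad, from sin θ sin δ cos φ₁ over cos δ − sin φ₁ sin φ₂.
λ₂ = -98.5083° + -121.7500° = -220.2583°, normalized to (−180°, 180°] → 139.7417°.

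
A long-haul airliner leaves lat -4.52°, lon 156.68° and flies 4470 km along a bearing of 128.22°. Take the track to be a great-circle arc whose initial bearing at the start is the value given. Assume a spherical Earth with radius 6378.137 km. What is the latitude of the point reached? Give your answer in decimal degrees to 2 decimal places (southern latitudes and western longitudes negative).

latitude -27.26°

Central angle δ = d/R = 0.700832 rad.
With φ₁ = -4.52° = -0.078889 rad and θ = 128.22° = 2.237861 rad:
sin φ₂ = sin φ₁ cos δ + cos φ₁ sin δ cos θ = (-0.078807)(0.764306) + (0.996890)(0.644854)(-0.618683) = -0.457952
φ₂ = asin(-0.457952) = -0.475690 rad = -27.26°.
For the longitude increment, Δλ = atan2( sin θ sin δ cos φ₁, cos δ − sin φ₁ sin φ₂ ) = atan2(0.505048, 0.728216) = 34.74°.
λ₂ = 156.68° + 34.74° = 191.42°, normalized to (−180°, 180°] → -168.58°.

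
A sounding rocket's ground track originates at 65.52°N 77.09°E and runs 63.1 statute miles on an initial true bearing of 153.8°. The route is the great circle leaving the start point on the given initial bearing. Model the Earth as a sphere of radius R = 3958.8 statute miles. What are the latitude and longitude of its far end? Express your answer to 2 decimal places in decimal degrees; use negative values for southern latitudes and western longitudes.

latitude 64.70°, longitude 78.03°

The arc subtends δ = 63.1/3958.8 = 0.015939 rad at the centre.
Converting: φ₁ = 1.143540 rad, θ = 2.684316 rad.
sin φ₂ = sin φ₁ cos δ + cos φ₁ sin δ cos θ = (0.910106)(0.999873) + (0.414376)(0.015938)(-0.897258) = 0.904064
φ₂ = asin(0.904064) = 1.129186 rad = 64.70°.
For the longitude increment, Δλ = atan2( sin θ sin δ cos φ₁, cos δ − sin φ₁ sin φ₂ ) = atan2(0.002916, 0.177079) = 0.94°.
λ₂ = 77.09° + 0.94° = 78.03°.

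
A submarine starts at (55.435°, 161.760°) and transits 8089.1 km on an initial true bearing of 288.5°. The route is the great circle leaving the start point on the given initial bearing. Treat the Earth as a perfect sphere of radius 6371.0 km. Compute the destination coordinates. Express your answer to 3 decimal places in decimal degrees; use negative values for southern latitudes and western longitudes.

Angular distance δ = d/R = 8089.1 / 6371 = 1.269675 rad.
With φ₁ = 55.435° = 0.967523 rad and θ = 288.5° = 5.035275 rad:
Destination latitude: φ₂ = arcsin( sin φ₁ cos δ + cos φ₁ sin δ cos θ ) = arcsin(0.416158) = 24.592°.
Δλ = atan2( sin θ sin δ cos φ₁ , cos δ − sin φ₁ sin φ₂ ) = atan2(-0.513814, -0.046108) = -1.660293 rad = -95.128°.
λ₂ = λ₁ + Δλ = 66.632°.

latitude 24.592°, longitude 66.632°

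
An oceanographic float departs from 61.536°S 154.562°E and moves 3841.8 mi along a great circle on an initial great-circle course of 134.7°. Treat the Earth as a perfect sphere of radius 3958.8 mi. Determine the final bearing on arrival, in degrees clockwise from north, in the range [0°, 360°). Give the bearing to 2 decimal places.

Central angle δ = d/R = 0.970446 rad.
Converting: φ₁ = -1.074006 rad, θ = 2.350959 rad.
Destination latitude: φ₂ = arcsin( sin φ₁ cos δ + cos φ₁ sin δ cos θ ) = arcsin(-0.773262) = -50.648°.
Then Δλ = atan2(0.279533, -0.114856) = 1.960651 rad, from sin θ sin δ cos φ₁ over cos δ − sin φ₁ sin φ₂.
λ₂ = 154.562° + 112.337° = 266.899°, normalized to (−180°, 180°] → -93.101°.
The forward bearing on arrival equals the back-azimuth from the destination plus 180°.
Back-azimuth from P₂ (-50.65°, -93.10°) to P₁ (-61.54°, 154.56°), with Δλ' = λ₁ − λ₂ = 247.66°: atan2( sin Δλ' cos φ₁ , cos φ₂ sin φ₁ − sin φ₂ cos φ₁ cos Δλ' ) = 212.29°.
Final bearing = (212.29° + 180°) mod 360° = 32.29°.

final bearing 32.29°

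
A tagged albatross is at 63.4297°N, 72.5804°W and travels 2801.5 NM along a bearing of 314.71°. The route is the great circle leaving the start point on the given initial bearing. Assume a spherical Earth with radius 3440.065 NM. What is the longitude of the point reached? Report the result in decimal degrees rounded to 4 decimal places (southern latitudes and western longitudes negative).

longitude -178.8287°

δ = 2801.5/3440.065 = 0.814374 rad (46.6602°).
With φ₁ = 63.4297° = 1.107057 rad and θ = 314.71° = 5.492726 rad:
sin φ₂ = sin φ₁ cos δ + cos φ₁ sin δ cos θ = (0.894386)(0.686324) + (0.447296)(0.727296)(0.703519) = 0.842705
φ₂ = asin(0.842705) = 1.002287 rad = 57.4268°.
Then Δλ = atan2(-0.231195, -0.067380) = -1.854383 rad, from sin θ sin δ cos φ₁ over cos δ − sin φ₁ sin φ₂.
Hence λ₂ = -72.5804° + -106.2483° = -178.8287°.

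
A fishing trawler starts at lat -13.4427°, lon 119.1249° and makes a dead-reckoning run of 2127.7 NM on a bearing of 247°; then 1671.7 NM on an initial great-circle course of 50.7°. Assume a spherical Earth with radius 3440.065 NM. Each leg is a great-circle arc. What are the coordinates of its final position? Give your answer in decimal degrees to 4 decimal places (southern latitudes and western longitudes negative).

Apply the spherical direct solution leg by leg, carrying full precision between legs.
Leg 1: from (-13.4427°, 119.1249°), δ = 2127.7/3440.065 = 0.618506 rad, θ = 247° → φ = -24.1893°, λ = 83.3149°.
Leg 2: from (-24.1893°, 83.3149°), δ = 1671.7/3440.065 = 0.485950 rad, θ = 50.7° → φ = -5.3057°, λ = 104.5980°.

latitude -5.3057°, longitude 104.5980°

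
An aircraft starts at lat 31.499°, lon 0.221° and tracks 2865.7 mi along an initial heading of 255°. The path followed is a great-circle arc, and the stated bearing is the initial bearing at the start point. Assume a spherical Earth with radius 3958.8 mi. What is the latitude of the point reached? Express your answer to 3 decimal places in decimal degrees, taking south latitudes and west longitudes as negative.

Angular distance δ = d/R = 2865.7 / 3958.8 = 0.723881 rad.
With φ₁ = 31.499° = 0.549761 rad and θ = 255° = 4.450590 rad:
Applying the spherical law of cosines for sides, sin φ₂ = sin φ₁ cos δ + cos φ₁ sin δ cos θ = 0.245309, so φ₂ = 14.200°.
Δλ = atan2( sin θ sin δ cos φ₁ , cos δ − sin φ₁ sin φ₂ ) = atan2(-0.545465, 0.621071) = -0.720677 rad = -41.292°.
λ₂ = λ₁ + Δλ = -41.071°.

latitude 14.200°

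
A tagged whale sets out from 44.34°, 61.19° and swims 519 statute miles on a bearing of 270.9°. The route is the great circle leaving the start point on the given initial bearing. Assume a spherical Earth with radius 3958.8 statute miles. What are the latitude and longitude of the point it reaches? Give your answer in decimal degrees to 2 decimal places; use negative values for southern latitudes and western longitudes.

δ = 519/3958.8 = 0.131100 rad (7.5115°).
Start latitude φ₁ = 0.773879 rad; initial bearing θ = 4.728097 rad.
Destination latitude: φ₂ = arcsin( sin φ₁ cos δ + cos φ₁ sin δ cos θ ) = arcsin(0.694386) = 43.98°.
Then Δλ = atan2(-0.093484, 0.506102) = -0.182654 rad, from sin θ sin δ cos φ₁ over cos δ − sin φ₁ sin φ₂.
λ₂ = 61.19° + -10.47° = 50.72°.

latitude 43.98°, longitude 50.72°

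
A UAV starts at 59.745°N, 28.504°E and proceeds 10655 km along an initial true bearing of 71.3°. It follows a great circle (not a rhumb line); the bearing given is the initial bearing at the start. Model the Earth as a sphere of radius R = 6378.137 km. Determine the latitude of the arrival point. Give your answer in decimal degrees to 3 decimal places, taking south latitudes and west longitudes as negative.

latitude 4.285°

Angular distance δ = d/R = 10655 / 6378.137 = 1.670551 rad.
Start latitude φ₁ = 1.042747 rad; initial bearing θ = 1.244420 rad.
sin φ₂ = sin φ₁ cos δ + cos φ₁ sin δ cos θ = (0.863792)(-0.099589) + (0.503849)(0.995029)(0.320613) = 0.074714
φ₂ = asin(0.074714) = 0.074783 rad = 4.285°.
Δλ = atan2( sin θ sin δ cos φ₁ , cos δ − sin φ₁ sin φ₂ ) = atan2(0.474879, -0.164126) = 1.903560 rad = 109.066°.
Hence λ₂ = 28.504° + 109.066° = 137.570°.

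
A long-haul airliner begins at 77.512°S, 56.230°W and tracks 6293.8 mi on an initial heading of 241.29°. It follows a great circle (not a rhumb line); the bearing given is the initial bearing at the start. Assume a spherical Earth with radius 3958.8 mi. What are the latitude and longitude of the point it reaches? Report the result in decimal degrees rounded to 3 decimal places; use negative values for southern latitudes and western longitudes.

latitude -4.892°, longitude -174.574°

The arc subtends δ = 6293.8/3958.8 = 1.589825 rad at the centre.
Converting: φ₁ = -1.352840 rad, θ = 4.211305 rad.
Applying the spherical law of cosines for sides, sin φ₂ = sin φ₁ cos δ + cos φ₁ sin δ cos θ = -0.085278, so φ₂ = -4.892°.
Δλ = atan2( sin θ sin δ cos φ₁ , cos δ − sin φ₁ sin φ₂ ) = atan2(-0.189617, -0.102288) = -2.065500 rad = -118.344°.
Hence λ₂ = -56.230° + -118.344° = -174.574°.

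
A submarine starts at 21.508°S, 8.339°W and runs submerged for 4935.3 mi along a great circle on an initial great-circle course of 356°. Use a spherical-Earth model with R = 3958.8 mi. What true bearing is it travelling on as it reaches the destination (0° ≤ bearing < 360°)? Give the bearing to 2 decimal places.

final bearing 354.24°

Angular distance δ = d/R = 4935.3 / 3958.8 = 1.246666 rad.
Start latitude φ₁ = -0.375385 rad; initial bearing θ = 6.213372 rad.
sin φ₂ = sin φ₁ cos δ + cos φ₁ sin δ cos θ = (-0.366631)(0.318485) + (0.930366)(0.947928)(0.997564) = 0.763006
φ₂ = asin(0.763006) = 0.867950 rad = 49.730°.
Then Δλ = atan2(-0.061520, 0.598226) = -0.102477 rad, from sin θ sin δ cos φ₁ over cos δ − sin φ₁ sin φ₂.
λ₂ = λ₁ + Δλ = -14.210°.
The forward bearing on arrival equals the back-azimuth from the destination plus 180°.
Back-azimuth from P₂ (49.73°, -14.21°) to P₁ (-21.51°, -8.34°), with Δλ' = λ₁ − λ₂ = 5.87°: atan2( sin Δλ' cos φ₁ , cos φ₂ sin φ₁ − sin φ₂ cos φ₁ cos Δλ' ) = 174.24°.
Final bearing = (174.24° + 180°) mod 360° = 354.24°.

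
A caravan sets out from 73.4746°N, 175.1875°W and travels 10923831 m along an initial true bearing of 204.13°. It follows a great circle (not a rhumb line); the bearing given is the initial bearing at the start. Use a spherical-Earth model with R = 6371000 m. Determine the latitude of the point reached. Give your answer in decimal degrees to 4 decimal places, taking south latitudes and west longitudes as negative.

latitude -23.2231°

Central angle δ = d/R = 1.714618 rad.
Converting: φ₁ = 1.282374 rad, θ = 3.562741 rad.
sin φ₂ = sin φ₁ cos δ + cos φ₁ sin δ cos θ = (0.958694)(-0.143326) + (0.284440)(0.989675)(-0.912620) = -0.394312
φ₂ = asin(-0.394312) = -0.405319 rad = -23.2231°.
Δλ = atan2( sin θ sin δ cos φ₁ , cos δ − sin φ₁ sin φ₂ ) = atan2(-0.115081, 0.234698) = -0.455887 rad = -26.1204°.
λ₂ = -175.1875° + -26.1204° = -201.3079°, normalized to (−180°, 180°] → 158.6921°.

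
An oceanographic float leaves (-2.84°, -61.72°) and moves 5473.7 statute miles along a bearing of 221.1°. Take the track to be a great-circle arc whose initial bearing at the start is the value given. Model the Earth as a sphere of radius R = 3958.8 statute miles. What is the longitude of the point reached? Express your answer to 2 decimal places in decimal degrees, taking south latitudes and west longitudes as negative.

δ = 5473.7/3958.8 = 1.382666 rad (79.2210°).
Converting: φ₁ = -0.049567 rad, θ = 3.858923 rad.
Destination latitude: φ₂ = arcsin( sin φ₁ cos δ + cos φ₁ sin δ cos θ ) = arcsin(-0.748624) = -48.47°.
Then Δλ = atan2(-0.644983, 0.149930) = -1.342397 rad, from sin θ sin δ cos φ₁ over cos δ − sin φ₁ sin φ₂.
λ₂ = -61.72° + -76.91° = -138.63°.

longitude -138.63°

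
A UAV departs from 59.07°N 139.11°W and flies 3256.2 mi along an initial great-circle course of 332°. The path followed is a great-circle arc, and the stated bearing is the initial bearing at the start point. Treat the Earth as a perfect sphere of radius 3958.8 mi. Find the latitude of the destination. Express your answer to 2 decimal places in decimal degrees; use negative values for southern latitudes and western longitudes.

δ = 3256.2/3958.8 = 0.822522 rad (47.1270°).
Converting: φ₁ = 1.030966 rad, θ = 5.794493 rad.
Applying the spherical law of cosines for sides, sin φ₂ = sin φ₁ cos δ + cos φ₁ sin δ cos θ = 0.916216, so φ₂ = 66.38°.
Δλ = atan2( sin θ sin δ cos φ₁ , cos δ − sin φ₁ sin φ₂ ) = atan2(-0.176843, -0.105551) = -2.108908 rad = -120.83°.
λ₂ = -139.11° + -120.83° = -259.94°, normalized to (−180°, 180°] → 100.06°.

latitude 66.38°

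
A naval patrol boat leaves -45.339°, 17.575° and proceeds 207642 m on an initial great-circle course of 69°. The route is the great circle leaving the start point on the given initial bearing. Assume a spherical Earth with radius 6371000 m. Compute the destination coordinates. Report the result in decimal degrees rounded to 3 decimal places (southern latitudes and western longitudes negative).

Central angle δ = d/R = 0.032592 rad.
Start latitude φ₁ = -0.791315 rad; initial bearing θ = 1.204277 rad.
sin φ₂ = sin φ₁ cos δ + cos φ₁ sin δ cos θ = (-0.711278)(0.999469) + (0.702911)(0.032586)(0.358368) = -0.702692
φ₂ = asin(-0.702692) = -0.779174 rad = -44.643°.
For the longitude increment, Δλ = atan2( sin θ sin δ cos φ₁, cos δ − sin φ₁ sin φ₂ ) = atan2(0.021384, 0.499660) = 2.451°.
Hence λ₂ = 17.575° + 2.451° = 20.026°.

latitude -44.643°, longitude 20.026°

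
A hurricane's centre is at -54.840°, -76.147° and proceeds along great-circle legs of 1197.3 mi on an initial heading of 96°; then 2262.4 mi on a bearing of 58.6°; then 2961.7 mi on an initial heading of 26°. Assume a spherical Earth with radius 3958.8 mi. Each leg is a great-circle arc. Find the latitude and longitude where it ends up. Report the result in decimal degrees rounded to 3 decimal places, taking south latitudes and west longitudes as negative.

latitude 9.268°, longitude 3.165°

Apply the spherical direct solution leg by leg, carrying full precision between legs.
Leg 1: from (-54.840°, -76.147°), δ = 1197.3/3958.8 = 0.302440 rad, θ = 96° → φ = -52.975°, λ = -46.680°.
Leg 2: from (-52.975°, -46.680°), δ = 2262.4/3958.8 = 0.571486 rad, θ = 58.6° → φ = -30.120°, λ = -14.422°.
Leg 3: from (-30.120°, -14.422°), δ = 2961.7/3958.8 = 0.748131 rad, θ = 26° → φ = 9.268°, λ = 3.165°.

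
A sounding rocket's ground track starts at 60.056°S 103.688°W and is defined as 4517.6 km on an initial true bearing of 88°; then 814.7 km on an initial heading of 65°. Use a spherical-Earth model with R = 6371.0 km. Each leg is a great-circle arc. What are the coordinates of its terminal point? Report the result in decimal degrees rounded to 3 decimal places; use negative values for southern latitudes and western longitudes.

Apply the spherical direct solution leg by leg, carrying full precision between legs.
Leg 1: from (-60.056°, -103.688°), δ = 4517.6/6371 = 0.709088 rad, θ = 88° → φ = -40.263°, λ = -45.172°.
Leg 2: from (-40.263°, -45.172°), δ = 814.7/6371 = 0.127876 rad, θ = 65° → φ = -36.863°, λ = -36.866°.

latitude -36.863°, longitude -36.866°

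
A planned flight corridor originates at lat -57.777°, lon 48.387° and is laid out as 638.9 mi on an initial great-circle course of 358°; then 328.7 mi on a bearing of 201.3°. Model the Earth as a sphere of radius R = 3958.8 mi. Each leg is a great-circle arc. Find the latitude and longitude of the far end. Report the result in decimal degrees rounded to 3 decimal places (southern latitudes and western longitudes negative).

latitude -52.934°, longitude 45.037°

Apply the spherical direct solution leg by leg, carrying full precision between legs.
Leg 1: from (-57.777°, 48.387°), δ = 638.9/3958.8 = 0.161387 rad, θ = 358° → φ = -48.535°, λ = 47.902°.
Leg 2: from (-48.535°, 47.902°), δ = 328.7/3958.8 = 0.083030 rad, θ = 201.3° → φ = -52.934°, λ = 45.037°.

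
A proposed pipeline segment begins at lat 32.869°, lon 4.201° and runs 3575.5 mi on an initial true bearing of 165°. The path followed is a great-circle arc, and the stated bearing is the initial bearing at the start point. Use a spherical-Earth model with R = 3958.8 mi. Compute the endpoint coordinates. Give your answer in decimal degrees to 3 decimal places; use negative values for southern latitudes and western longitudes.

latitude -17.524°, longitude 16.508°

The arc subtends δ = 3575.5/3958.8 = 0.903178 rad at the centre.
Converting: φ₁ = 0.573672 rad, θ = 2.879793 rad.
Destination latitude: φ₂ = arcsin( sin φ₁ cos δ + cos φ₁ sin δ cos θ ) = arcsin(-0.301100) = -17.524°.
For the longitude increment, Δλ = atan2( sin θ sin δ cos φ₁, cos δ − sin φ₁ sin φ₂ ) = atan2(0.170713, 0.782531) = 12.307°.
λ₂ = 4.201° + 12.307° = 16.508°.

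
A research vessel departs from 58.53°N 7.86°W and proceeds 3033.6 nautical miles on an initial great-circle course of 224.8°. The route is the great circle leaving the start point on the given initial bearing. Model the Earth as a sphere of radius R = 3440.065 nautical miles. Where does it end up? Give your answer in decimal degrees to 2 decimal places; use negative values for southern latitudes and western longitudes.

latitude 14.85°, longitude -42.10°

δ = 3033.6/3440.065 = 0.881844 rad (50.5259°).
Converting: φ₁ = 1.021541 rad, θ = 3.923500 rad.
Applying the spherical law of cosines for sides, sin φ₂ = sin φ₁ cos δ + cos φ₁ sin δ cos θ = 0.256280, so φ₂ = 14.85°.
Then Δλ = atan2(-0.283952, 0.417144) = -0.597659 rad, from sin θ sin δ cos φ₁ over cos δ − sin φ₁ sin φ₂.
Hence λ₂ = -7.86° + -34.24° = -42.10°.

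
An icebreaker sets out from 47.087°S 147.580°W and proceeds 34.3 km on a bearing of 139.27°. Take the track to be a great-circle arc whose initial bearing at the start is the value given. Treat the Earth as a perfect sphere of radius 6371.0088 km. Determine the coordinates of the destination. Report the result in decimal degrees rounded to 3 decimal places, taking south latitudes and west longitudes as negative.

Angular distance δ = d/R = 34.3 / 6371.0088 = 0.005384 rad.
With φ₁ = -47.087° = -0.821823 rad and θ = 139.27° = 2.430720 rad:
Destination latitude: φ₂ = arcsin( sin φ₁ cos δ + cos φ₁ sin δ cos θ ) = arcsin(-0.735156) = -47.320°.
For the longitude increment, Δλ = atan2( sin θ sin δ cos φ₁, cos δ − sin φ₁ sin φ₂ ) = atan2(0.002392, 0.461566) = 0.297°.
λ₂ = -147.580° + 0.297° = -147.283°.

latitude -47.320°, longitude -147.283°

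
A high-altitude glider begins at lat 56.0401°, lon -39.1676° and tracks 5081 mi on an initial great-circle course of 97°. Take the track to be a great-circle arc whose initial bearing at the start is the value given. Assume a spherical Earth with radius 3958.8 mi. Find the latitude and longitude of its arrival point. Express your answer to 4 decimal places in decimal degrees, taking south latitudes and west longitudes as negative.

latitude 9.7741°, longitude 35.8215°

Angular distance δ = d/R = 5081 / 3958.8 = 1.283470 rad.
Start latitude φ₁ = 0.978084 rad; initial bearing θ = 1.692969 rad.
sin φ₂ = sin φ₁ cos δ + cos φ₁ sin δ cos θ = (0.829429)(0.283389) + (0.558613)(0.959005)(-0.121869) = 0.169764
φ₂ = asin(0.169764) = 0.170591 rad = 9.7741°.
Then Δλ = atan2(0.531719, 0.142582) = 1.308807 rad, from sin θ sin δ cos φ₁ over cos δ − sin φ₁ sin φ₂.
λ₂ = -39.1676° + 74.9891° = 35.8215°.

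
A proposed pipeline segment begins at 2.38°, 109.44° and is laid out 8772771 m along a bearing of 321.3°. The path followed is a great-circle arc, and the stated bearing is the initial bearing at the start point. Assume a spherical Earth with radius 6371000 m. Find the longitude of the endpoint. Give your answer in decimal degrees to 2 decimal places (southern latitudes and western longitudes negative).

longitude 34.11°

Angular distance δ = d/R = 8772771 / 6371000 = 1.376985 rad.
With φ₁ = 2.38° = 0.041539 rad and θ = 321.3° = 5.607743 rad:
sin φ₂ = sin φ₁ cos δ + cos φ₁ sin δ cos θ = (0.041527)(0.192600) + (0.999137)(0.981277)(0.780430) = 0.773156
φ₂ = asin(0.773156) = 0.883803 rad = 50.64°.
Δλ = atan2( sin θ sin δ cos φ₁ , cos δ − sin φ₁ sin φ₂ ) = atan2(-0.613007, 0.160494) = -1.314730 rad = -75.33°.
λ₂ = 109.44° + -75.33° = 34.11°.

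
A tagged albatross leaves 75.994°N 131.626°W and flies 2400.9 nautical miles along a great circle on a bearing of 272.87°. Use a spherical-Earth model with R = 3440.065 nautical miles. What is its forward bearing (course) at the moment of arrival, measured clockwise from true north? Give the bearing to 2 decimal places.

Central angle δ = d/R = 0.697923 rad.
Start latitude φ₁ = 1.326346 rad; initial bearing θ = 4.762480 rad.
sin φ₂ = sin φ₁ cos δ + cos φ₁ sin δ cos θ = (0.970270)(0.766179) + (0.242024)(0.642628)(0.050070) = 0.751188
φ₂ = asin(0.751188) = 0.849860 rad = 48.693°.
For the longitude increment, Δλ = atan2( sin θ sin δ cos φ₁, cos δ − sin φ₁ sin φ₂ ) = atan2(-0.155336, 0.037323) = -76.489°.
λ₂ = -131.626° + -76.489° = -208.115°, normalized to (−180°, 180°] → 151.885°.
The forward bearing on arrival equals the back-azimuth from the destination plus 180°.
Back-azimuth from P₂ (48.69°, 151.88°) to P₁ (75.99°, -131.63°), with Δλ' = λ₁ − λ₂ = -283.51°: atan2( sin Δλ' cos φ₁ , cos φ₂ sin φ₁ − sin φ₂ cos φ₁ cos Δλ' ) = 21.48°.
Final bearing = (21.48° + 180°) mod 360° = 201.48°.

final bearing 201.48°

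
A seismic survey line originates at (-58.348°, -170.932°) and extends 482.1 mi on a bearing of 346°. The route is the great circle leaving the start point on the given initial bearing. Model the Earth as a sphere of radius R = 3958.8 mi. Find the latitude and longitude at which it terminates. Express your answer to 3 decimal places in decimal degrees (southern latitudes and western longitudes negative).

latitude -51.545°, longitude -173.641°

Angular distance δ = d/R = 482.1 / 3958.8 = 0.121779 rad.
With φ₁ = -58.348° = -1.018365 rad and θ = 346° = 6.038839 rad:
Destination latitude: φ₂ = arcsin( sin φ₁ cos δ + cos φ₁ sin δ cos θ ) = arcsin(-0.783093) = -51.545°.
For the longitude increment, Δλ = atan2( sin θ sin δ cos φ₁, cos δ − sin φ₁ sin φ₂ ) = atan2(-0.015422, 0.325985) = -2.709°.
λ₂ = -170.932° + -2.709° = -173.641°.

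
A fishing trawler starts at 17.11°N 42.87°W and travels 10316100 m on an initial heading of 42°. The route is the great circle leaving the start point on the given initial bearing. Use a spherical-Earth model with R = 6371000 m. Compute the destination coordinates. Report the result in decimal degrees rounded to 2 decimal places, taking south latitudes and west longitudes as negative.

Angular distance δ = d/R = 10316100 / 6371000 = 1.619228 rad.
Converting: φ₁ = 0.298626 rad, θ = 0.733038 rad.
sin φ₂ = sin φ₁ cos δ + cos φ₁ sin δ cos θ = (0.294207)(-0.048412) + (0.955742)(0.998827)(0.743145) = 0.695178
φ₂ = asin(0.695178) = 0.768668 rad = 44.04°.
For the longitude increment, Δλ = atan2( sin θ sin δ cos φ₁, cos δ − sin φ₁ sin φ₂ ) = atan2(0.638766, -0.252939) = 111.60°.
Hence λ₂ = -42.87° + 111.60° = 68.73°.

latitude 44.04°, longitude 68.73°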